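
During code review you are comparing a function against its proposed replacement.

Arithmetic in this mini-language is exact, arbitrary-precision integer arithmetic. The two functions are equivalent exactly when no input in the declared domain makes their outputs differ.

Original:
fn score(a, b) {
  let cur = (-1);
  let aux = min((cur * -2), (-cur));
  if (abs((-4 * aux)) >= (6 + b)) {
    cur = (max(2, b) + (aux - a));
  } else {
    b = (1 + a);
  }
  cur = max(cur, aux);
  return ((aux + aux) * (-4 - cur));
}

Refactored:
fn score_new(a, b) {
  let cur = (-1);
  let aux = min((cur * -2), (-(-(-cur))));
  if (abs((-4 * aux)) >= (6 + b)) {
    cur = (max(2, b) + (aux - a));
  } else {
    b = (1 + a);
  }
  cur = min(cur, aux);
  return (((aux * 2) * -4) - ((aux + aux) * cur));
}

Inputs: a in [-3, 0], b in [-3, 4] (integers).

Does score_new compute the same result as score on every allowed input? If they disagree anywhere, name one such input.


Not equivalent: a=-3, b=-3 separates them (-20 vs -10).
score: cur := -1 | aux := 1 | (abs((-4 * aux)) >= (6 + b)): true | cur := 6 | cur := 6 | result -20
score_new: cur := -1 | aux := 1 | (abs((-4 * aux)) >= (6 + b)): true | cur := 6 | cur := 1 | result -10
verdict: not equivalent; witness: a=-3, b=-3


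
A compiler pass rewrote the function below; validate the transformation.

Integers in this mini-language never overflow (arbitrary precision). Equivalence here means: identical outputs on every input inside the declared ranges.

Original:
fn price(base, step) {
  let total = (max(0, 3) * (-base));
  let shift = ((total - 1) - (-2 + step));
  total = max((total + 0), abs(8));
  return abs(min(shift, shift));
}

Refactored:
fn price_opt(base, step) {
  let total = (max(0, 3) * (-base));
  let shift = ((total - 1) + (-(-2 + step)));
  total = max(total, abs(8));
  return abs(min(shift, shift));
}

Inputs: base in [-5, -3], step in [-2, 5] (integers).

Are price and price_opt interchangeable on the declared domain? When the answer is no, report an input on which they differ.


Although arithmetic usage differs, constant usage differs, 24/24 inputs agree.
verdict: equivalent


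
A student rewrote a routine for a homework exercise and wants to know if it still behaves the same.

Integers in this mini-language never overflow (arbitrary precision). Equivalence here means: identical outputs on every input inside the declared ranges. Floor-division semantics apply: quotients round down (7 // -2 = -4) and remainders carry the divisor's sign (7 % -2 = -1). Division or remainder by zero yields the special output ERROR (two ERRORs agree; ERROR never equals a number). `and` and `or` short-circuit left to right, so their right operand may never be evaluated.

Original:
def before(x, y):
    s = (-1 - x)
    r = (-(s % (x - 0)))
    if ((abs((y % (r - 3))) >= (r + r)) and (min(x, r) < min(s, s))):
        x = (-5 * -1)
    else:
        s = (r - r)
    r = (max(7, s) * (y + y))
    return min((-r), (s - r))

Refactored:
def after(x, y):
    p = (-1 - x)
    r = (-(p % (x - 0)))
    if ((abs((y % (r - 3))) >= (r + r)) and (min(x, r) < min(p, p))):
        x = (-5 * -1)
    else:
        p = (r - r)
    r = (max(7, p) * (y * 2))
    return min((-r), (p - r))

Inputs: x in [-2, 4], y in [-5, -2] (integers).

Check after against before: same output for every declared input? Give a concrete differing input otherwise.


This is a faithful refactor — local variable names differ, constant usage differs, arithmetic usage differs, but the computed results match everywhere.
Spot check at x=1, y=-3 — before: s=-2, then r=0, then ((abs((y % (r - 3))) >= (r + r)) and (min(x, r) < min(s, s))) is false, then s=0, then r=-42, then returns 42. after: p=-2, then r=0, then ((abs((y % (r - 3))) >= (r + r)) and (min(x, r) < min(p, p))) is false, then p=0, then r=-42, then returns 42. Both give 42.
Across all 28 domain points the two functions coincide.
verdict: equivalent


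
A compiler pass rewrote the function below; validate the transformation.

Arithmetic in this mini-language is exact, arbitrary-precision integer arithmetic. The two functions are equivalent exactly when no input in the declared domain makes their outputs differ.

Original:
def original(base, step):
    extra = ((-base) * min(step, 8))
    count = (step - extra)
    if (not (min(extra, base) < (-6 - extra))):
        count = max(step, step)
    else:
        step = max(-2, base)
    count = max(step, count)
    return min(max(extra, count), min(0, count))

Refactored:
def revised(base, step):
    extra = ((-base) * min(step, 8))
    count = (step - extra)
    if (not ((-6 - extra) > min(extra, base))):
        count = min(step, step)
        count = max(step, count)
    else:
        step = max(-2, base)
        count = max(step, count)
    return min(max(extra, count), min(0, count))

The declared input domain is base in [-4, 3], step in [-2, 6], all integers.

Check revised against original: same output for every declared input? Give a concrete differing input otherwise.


The suspicious edit (`max(step, step)` became `min(step, step)`) never changes the result for any input inside the declared domain.
One worked example (base=1, step=6) — original: extra := -6 | count := 12 | (not (min(extra, base) < (-6 - extra))): false | step := 1 | count := 12 | result 0; revised: extra := -6 | count := 12 | (not ((-6 - extra) > min(extra, base))): false | step := 1 | count := 12 | result 0; agreement on 0.
Sweeping the whole domain (72 inputs) finds no disagreement.
verdict: equivalent


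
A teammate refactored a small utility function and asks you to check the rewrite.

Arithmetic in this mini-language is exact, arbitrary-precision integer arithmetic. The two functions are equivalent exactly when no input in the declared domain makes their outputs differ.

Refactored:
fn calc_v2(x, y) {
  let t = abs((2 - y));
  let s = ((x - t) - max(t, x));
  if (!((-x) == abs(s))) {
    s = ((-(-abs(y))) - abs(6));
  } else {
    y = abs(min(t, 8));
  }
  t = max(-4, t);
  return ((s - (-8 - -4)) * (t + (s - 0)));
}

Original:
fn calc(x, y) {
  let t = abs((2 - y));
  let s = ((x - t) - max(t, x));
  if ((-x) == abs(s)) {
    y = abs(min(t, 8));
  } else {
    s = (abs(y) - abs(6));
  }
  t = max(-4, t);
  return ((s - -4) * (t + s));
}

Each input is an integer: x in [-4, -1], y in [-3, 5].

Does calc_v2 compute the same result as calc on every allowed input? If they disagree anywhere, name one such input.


Equivalent — the differences include boolean connective usage differs; also arithmetic usage differs; also constant usage differs, yet no declared input distinguishes the two.
As a probe, take x=-1, y=5: calc runs t = 3; s = -7; ((-x) == abs(s)) -> false; s = -1; t = 3; return 6; calc_v2 runs t = 3; s = -7; (!((-x) == abs(s))) -> true; s = -1; t = 3; return 6; both end at 6.
Across all 36 domain points the two functions coincide.
verdict: equivalent


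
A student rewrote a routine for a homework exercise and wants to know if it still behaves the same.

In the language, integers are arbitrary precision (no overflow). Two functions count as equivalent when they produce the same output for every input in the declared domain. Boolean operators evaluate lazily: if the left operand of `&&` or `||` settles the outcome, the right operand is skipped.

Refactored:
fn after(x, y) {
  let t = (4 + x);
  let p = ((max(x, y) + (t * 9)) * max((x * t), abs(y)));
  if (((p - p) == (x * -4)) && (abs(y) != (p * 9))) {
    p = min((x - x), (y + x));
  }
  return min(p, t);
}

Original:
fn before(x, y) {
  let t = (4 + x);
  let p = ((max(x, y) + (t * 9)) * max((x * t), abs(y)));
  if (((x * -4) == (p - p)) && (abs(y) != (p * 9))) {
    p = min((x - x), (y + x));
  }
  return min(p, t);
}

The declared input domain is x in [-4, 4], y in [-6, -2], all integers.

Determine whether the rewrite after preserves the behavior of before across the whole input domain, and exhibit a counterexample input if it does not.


Behavior is preserved: although same computation, different form, the outputs never diverge.
Tracing x=-1, y=-6: before: t=3, then p=156, then (((x * -4) == (p - p)) && (abs(y) != (p * 9))) is false, then returns 3 | after: t=3, then p=156, then (((p - p) == (x * -4)) && (abs(y) != (p * 9))) is false, then returns 3 — matching result 3.
An exhaustive pass over the 45 declared inputs shows identical outputs.
verdict: equivalent


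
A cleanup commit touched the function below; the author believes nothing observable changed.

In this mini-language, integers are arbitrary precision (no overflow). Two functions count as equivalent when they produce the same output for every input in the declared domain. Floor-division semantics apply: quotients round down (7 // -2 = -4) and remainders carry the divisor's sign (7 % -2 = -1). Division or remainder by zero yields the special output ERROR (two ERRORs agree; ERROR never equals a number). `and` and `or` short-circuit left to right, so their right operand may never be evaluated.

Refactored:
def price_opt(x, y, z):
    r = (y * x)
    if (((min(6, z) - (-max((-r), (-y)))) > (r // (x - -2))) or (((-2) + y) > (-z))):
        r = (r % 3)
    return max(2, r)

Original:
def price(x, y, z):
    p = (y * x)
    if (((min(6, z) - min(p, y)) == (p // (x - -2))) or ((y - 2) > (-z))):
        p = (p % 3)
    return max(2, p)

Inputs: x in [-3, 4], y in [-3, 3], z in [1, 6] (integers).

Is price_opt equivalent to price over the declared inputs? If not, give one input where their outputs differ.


Try x=-3, y=-3, z=1.
price: p := 9 | (((min(6, z) - min(p, y)) == (p // (x - -2))) or ((y - 2) > (-z))): false | result 9
price_opt: r := 9 | (((min(6, z) - (-max((-r), (-y)))) > (r // (x - -2))) or (((-2) + y) > (-z))): true | r := 0 | result 2
9 and 2 differ, so these are not the same function on this domain.
verdict: not equivalent; witness: x=-3, y=-3, z=1


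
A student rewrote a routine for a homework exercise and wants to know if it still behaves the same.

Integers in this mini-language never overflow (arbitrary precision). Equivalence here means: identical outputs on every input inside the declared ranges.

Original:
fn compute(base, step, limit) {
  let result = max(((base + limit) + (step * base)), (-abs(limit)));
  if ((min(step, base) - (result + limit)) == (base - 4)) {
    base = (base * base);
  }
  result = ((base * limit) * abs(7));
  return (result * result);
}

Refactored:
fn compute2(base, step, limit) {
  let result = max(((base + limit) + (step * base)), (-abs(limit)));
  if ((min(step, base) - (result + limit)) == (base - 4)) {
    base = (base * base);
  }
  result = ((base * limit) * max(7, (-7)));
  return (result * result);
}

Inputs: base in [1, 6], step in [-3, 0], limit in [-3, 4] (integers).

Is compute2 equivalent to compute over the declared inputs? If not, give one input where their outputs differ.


Reading the diff, among the changes: min/max/abs usage differs, and constant usage differs.
As a probe, take base=2, step=-3, limit=0: compute runs result=0, then ((min(step, base) - (result + limit)) == (base - 4)) is false, then result=0, then returns 0; compute2 runs result=0, then ((min(step, base) - (result + limit)) == (base - 4)) is false, then result=0, then returns 0; both end at 0.
Checked all 192 inputs in the declared domain: the outputs agree on every one.
verdict: equivalent


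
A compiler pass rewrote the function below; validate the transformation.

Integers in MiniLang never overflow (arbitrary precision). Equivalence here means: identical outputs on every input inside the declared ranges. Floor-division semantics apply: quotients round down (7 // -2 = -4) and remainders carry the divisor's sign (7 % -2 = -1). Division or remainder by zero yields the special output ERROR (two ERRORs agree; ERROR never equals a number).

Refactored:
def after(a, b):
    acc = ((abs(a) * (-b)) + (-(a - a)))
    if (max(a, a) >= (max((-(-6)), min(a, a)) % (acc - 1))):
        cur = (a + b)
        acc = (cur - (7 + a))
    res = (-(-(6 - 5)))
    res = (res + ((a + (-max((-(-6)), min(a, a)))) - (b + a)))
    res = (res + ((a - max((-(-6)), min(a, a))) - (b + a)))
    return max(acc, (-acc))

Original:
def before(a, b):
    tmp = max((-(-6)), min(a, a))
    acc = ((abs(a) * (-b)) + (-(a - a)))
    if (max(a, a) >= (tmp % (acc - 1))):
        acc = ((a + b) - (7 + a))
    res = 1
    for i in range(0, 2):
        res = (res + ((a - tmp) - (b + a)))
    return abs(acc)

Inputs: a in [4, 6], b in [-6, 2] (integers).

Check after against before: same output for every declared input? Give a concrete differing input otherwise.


Side by side, the visible changes include: arithmetic usage differs; loop structure differs; local variable names differ; constant usage differs; min/max/abs usage differs.
Tracing a=6, b=-6: before: tmp=6, then acc=36, then (max(a, a) >= (tmp % (acc - 1))) is true, then acc=-13, then res=1, then (i=0), then res=1, then (i=1), then res=1, then returns 13 | after: acc=36, then (max(a, a) >= (max((-(-6)), min(a, a)) % (acc - 1))) is true, then cur=0, then acc=-13, then res=1, then res=1, then res=1, then returns 13 — matching result 13.
Every one of the 27 inputs gives matching results.
verdict: equivalent


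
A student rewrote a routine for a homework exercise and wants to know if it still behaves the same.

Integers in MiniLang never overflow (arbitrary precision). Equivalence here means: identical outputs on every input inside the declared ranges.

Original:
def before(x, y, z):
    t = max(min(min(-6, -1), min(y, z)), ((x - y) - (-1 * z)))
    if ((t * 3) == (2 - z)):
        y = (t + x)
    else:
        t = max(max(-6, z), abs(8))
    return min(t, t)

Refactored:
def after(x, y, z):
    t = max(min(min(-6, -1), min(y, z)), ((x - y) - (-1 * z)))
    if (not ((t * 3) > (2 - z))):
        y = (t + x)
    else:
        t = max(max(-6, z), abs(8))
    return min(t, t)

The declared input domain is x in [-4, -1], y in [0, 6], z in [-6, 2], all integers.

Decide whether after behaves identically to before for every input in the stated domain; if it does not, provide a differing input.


Try x=-4, y=0, z=-6.
before: t = -6; ((t * 3) == (2 - z)) -> false; t = 8; return 8
after: t = -6; (not ((t * 3) > (2 - z))) -> true; y = -10; return -6
8 against -6: the behavior changed.
verdict: not equivalent; witness: x=-4, y=0, z=-6


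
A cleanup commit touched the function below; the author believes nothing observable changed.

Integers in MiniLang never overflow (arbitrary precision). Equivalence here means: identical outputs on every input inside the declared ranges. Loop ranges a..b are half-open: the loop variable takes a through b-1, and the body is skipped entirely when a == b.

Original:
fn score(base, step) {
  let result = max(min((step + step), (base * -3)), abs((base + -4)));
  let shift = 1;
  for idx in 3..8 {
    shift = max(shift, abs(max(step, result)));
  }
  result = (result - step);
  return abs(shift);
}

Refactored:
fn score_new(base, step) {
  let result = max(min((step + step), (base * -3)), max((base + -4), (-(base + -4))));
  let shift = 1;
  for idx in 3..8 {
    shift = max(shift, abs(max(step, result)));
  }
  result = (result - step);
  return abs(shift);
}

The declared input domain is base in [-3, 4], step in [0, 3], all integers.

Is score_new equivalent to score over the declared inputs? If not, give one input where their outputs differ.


Changes here: min/max/abs usage differs, constant usage differs, arithmetic usage differs; the full 32-point sweep finds no disagreement.
verdict: equivalent


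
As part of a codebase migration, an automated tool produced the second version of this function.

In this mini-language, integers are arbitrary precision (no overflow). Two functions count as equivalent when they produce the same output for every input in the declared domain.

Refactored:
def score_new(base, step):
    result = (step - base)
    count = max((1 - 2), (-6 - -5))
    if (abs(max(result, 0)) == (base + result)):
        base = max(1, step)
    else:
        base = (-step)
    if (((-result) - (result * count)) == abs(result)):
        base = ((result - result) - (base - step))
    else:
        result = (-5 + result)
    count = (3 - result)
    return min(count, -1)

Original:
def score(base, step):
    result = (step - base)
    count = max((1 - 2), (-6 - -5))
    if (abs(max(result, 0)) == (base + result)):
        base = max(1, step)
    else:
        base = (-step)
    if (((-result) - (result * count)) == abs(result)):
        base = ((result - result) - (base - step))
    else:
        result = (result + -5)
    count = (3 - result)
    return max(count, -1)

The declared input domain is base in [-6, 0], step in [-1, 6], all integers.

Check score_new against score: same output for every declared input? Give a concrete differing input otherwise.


At base=-6, step=-1: score gives 3, score_new gives -1.
verdict: not equivalent; witness: base=-6, step=-1


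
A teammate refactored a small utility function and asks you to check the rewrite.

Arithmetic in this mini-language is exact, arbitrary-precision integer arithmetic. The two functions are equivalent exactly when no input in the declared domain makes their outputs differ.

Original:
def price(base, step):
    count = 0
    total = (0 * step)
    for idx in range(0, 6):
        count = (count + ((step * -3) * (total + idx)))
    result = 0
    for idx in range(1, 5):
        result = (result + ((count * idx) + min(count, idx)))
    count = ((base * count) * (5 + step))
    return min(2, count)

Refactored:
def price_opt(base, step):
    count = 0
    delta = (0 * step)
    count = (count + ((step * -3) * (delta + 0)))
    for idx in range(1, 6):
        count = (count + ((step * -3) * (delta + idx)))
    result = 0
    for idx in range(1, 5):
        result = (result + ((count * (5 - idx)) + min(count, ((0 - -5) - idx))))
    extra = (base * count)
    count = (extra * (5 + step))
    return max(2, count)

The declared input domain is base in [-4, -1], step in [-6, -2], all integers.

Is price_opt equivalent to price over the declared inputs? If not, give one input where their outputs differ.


Try base=-4, step=-6.
price: count := 0 | total := 0 | iter idx=0: | count := 0 | iter idx=1: | count := 18 | iter idx=2: | count := 54 | iter idx=3: | count := 108 | iter idx=4: | count := 180 | iter idx=5: | count := 270 | result := 0 | iter idx=1: | result := 271 | iter idx=2: | result := 813 | iter idx=3: | result := 1626 | iter idx=4: | result := 2710 | count := 1080 | result 2
price_opt: count := 0 | delta := 0 | count := 0 | iter idx=1: | count := 18 | iter idx=2: | count := 54 | iter idx=3: | count := 108 | iter idx=4: | count := 180 | iter idx=5: | count := 270 | result := 0 | iter idx=1: | result := 1084 | iter idx=2: | result := 1897 | iter idx=3: | result := 2439 | iter idx=4: | result := 2710 | extra := -1080 | count := 1080 | result 1080
2 and 1080 differ, so these are not the same function on this domain.
verdict: not equivalent; witness: base=-4, step=-6


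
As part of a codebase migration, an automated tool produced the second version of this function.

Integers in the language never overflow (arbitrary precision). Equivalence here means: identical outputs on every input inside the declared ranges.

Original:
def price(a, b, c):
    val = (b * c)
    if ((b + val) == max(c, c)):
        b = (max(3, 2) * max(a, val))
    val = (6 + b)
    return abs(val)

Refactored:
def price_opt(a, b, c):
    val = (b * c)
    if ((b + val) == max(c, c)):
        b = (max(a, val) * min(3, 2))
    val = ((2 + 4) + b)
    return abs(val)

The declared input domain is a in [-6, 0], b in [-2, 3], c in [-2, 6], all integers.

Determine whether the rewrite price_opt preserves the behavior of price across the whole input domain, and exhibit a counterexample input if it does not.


Run the pair on a=-6, b=2, c=-2.
price: val := -4 | ((b + val) == max(c, c)): true | b := -12 | val := -6 | result 6
price_opt: val := -4 | ((b + val) == max(c, c)): true | b := -8 | val := -2 | result 2
6 and 2 differ, so these are not the same function on this domain.
verdict: not equivalent; witness: a=-6, b=2, c=-2


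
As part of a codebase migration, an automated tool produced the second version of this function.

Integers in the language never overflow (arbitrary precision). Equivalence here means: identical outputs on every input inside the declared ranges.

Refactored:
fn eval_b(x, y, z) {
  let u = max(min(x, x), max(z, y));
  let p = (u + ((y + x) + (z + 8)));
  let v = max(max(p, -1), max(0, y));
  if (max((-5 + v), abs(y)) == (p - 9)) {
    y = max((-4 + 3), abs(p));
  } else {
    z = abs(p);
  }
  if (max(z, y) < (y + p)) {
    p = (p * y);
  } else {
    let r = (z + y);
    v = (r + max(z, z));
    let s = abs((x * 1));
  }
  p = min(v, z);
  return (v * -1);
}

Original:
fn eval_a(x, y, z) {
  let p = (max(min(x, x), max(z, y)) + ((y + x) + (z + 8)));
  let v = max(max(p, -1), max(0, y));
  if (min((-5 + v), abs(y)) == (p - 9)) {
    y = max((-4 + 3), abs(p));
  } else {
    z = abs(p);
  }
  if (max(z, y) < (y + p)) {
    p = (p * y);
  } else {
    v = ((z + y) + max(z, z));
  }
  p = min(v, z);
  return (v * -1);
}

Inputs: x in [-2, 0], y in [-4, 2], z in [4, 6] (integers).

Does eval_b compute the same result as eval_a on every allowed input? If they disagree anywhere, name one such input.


These are not equivalent — on x=-1, y=-4, z=5 the outputs split (-13 vs -22).
eval_a: p = 13; v = 13; (min((-5 + v), abs(y)) == (p - 9)) -> true; y = 13; (max(z, y) < (y + p)) -> true; p = 169; p = 5; return -13
eval_b: u = 5; p = 13; v = 13; (max((-5 + v), abs(y)) == (p - 9)) -> false; z = 13; (max(z, y) < (y + p)) -> false; r = 9; v = 22; s = 1; p = 13; return -22
verdict: not equivalent; witness: x=-1, y=-4, z=5


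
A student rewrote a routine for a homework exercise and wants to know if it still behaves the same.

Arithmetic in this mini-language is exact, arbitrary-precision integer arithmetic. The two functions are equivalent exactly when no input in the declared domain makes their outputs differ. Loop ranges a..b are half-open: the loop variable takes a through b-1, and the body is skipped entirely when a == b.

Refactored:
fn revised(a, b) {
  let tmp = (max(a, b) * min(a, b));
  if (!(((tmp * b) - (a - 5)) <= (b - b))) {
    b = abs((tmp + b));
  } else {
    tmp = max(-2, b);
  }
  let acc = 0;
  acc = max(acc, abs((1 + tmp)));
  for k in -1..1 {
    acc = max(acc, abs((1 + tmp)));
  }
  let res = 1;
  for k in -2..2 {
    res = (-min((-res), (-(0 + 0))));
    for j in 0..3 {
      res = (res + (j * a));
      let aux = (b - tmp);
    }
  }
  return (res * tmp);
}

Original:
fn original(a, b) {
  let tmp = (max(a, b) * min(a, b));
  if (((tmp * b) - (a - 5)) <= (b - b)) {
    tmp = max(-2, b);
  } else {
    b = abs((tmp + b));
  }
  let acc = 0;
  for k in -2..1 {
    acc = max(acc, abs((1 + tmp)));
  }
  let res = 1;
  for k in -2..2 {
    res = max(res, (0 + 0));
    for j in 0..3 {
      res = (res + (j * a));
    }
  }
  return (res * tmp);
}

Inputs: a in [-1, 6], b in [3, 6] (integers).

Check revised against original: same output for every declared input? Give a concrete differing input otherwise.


Comparing the listings, the differences include: boolean connective usage differs; statement counts differ; local variable names differ; min/max/abs usage differs; arithmetic usage differs; loop structure differs; constant usage differs.
Tracing a=4, b=3: original: tmp = 12; (((tmp * b) - (a - 5)) <= (b - b)) -> false; b = 15; acc = 0; [k=-2]; acc = 13; [k=-1]; acc = 13; [k=0]; acc = 13; res = 1; [k=-2]; res = 1; [j=0]; res = 1; [j=1]; res = 5; [j=2]; res = 13; [k=-1]; res = 13; [j=0]; res = 13; [j=1]; res = 17; [j=2]; res = 25; [k=0]; res = 25; [j=0]; res = 25; [j=1]; res = 29; [j=2]; res = 37; [k=1]; res = 37; [j=0]; res = 37; [j=1]; res = 41; [j=2]; res = 49; return 588 | revised: tmp = 12; (!(((tmp * b) - (a - 5)) <= (b - b))) -> true; b = 15; acc = 0; acc = 13; [k=-1]; acc = 13; [k=0]; acc = 13; res = 1; [k=-2]; res = 1; [j=0]; res = 1; aux = 3; [j=1]; res = 5; aux = 3; [j=2]; res = 13; aux = 3; [k=-1]; res = 13; [j=0]; res = 13; aux = 3; [j=1]; res = 17; aux = 3; [j=2]; res = 25; aux = 3; [k=0]; res = 25; [j=0]; res = 25; aux = 3; [j=1]; res = 29; aux = 3; [j=2]; res = 37; aux = 3; [k=1]; res = 37; [j=0]; res = 37; aux = 3; [j=1]; res = 41; aux = 3; [j=2]; res = 49; aux = 3; return 588 — matching result 588.
Every one of the 32 inputs gives matching results.
verdict: equivalent


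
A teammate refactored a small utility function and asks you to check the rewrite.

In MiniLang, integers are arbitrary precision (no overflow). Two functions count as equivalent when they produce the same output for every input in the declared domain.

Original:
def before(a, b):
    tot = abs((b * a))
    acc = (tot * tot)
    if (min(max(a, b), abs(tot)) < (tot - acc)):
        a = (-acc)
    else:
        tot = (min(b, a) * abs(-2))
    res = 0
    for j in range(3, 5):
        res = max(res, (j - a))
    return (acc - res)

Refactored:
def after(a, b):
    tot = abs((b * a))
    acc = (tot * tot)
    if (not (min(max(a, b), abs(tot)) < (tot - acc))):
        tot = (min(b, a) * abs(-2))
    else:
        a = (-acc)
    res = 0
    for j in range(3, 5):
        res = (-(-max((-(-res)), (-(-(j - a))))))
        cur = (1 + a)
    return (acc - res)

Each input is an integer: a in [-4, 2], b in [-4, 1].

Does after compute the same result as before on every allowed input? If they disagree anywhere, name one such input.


Differences: statement counts differ; and arithmetic usage differs; and constant usage differs; and boolean connective usage differs; and local variable names differ — yet all 42 inputs agree.
verdict: equivalent


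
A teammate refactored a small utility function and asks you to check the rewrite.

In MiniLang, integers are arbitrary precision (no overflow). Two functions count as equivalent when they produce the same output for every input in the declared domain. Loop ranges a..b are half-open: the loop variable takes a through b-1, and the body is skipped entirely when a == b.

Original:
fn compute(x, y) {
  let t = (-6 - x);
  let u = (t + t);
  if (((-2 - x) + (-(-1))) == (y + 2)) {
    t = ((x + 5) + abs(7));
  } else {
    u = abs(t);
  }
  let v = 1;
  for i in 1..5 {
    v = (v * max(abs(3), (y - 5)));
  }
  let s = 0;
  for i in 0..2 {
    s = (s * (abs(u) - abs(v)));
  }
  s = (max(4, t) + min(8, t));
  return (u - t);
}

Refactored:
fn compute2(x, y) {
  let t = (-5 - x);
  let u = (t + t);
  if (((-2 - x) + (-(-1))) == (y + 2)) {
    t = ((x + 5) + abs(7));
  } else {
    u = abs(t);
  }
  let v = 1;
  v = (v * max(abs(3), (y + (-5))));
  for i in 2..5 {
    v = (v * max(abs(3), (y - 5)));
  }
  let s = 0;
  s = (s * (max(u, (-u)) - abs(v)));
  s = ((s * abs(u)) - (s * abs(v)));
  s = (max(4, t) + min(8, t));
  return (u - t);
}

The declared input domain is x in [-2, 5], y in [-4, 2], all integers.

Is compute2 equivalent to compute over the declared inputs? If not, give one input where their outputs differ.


There is a counterexample at x=-2, y=-4: 8 on one side, 6 on the other.
compute: t=-4, then u=-8, then (((-2 - x) + (-(-1))) == (y + 2)) is false, then u=4, then v=1, then (i=1), then v=3, then (i=2), then v=9, then (i=3), then v=27, then (i=4), then v=81, then s=0, then (i=0), then s=0, then (i=1), then s=0, then s=0, then returns 8
compute2: t=-3, then u=-6, then (((-2 - x) + (-(-1))) == (y + 2)) is false, then u=3, then v=1, then v=3, then (i=2), then v=9, then (i=3), then v=27, then (i=4), then v=81, then s=0, then s=0, then s=0, then s=1, then returns 6
verdict: not equivalent; witness: x=-2, y=-4


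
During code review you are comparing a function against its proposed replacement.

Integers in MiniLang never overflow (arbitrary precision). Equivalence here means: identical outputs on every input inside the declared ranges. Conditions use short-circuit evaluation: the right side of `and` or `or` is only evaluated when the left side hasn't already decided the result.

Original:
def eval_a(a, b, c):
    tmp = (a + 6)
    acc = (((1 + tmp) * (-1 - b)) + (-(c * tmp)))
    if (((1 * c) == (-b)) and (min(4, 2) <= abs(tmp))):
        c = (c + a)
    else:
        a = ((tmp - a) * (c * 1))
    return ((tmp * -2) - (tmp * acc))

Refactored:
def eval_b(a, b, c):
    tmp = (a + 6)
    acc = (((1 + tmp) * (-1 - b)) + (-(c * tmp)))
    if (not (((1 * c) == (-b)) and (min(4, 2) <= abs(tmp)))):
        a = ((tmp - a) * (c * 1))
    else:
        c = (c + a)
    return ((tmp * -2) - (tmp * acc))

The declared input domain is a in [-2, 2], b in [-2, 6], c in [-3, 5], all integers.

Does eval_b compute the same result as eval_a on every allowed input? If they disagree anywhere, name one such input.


This is a faithful refactor — boolean connective usage differs, but the computed results match everywhere.
Spot check at a=-2, b=2, c=-2 — eval_a: tmp = 4; acc = -7; (((1 * c) == (-b)) and (min(4, 2) <= abs(tmp))) -> true; c = -4; return 20. eval_b: tmp = 4; acc = -7; (not (((1 * c) == (-b)) and (min(4, 2) <= abs(tmp)))) -> false; c = -4; return 20. Both give 20.
Sweeping the whole domain (405 inputs) finds no disagreement.
verdict: equivalent


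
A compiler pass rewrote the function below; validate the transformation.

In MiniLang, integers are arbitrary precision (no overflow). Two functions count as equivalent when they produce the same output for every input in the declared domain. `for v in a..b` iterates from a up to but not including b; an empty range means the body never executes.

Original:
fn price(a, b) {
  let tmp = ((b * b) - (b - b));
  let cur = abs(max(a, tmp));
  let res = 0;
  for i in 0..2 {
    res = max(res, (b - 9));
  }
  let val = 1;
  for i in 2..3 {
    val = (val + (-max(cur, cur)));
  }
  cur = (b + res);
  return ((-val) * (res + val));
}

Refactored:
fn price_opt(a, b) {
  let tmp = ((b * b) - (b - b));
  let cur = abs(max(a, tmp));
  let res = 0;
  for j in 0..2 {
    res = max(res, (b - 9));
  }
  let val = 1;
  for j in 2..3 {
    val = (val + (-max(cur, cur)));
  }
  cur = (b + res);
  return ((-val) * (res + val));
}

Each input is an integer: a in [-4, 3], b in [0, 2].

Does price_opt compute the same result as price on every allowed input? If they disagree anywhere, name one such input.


Reading the diff, among the changes: local variable names differ.
Spot check at a=0, b=0 — price: tmp becomes 0; next cur becomes 0; next res becomes 0; next at i=0:; next res becomes 0; next at i=1:; next res becomes 0; next val becomes 1; next at i=2:; next val becomes 1; next cur becomes 0; next final value -1. price_opt: tmp becomes 0; next cur becomes 0; next res becomes 0; next at j=0:; next res becomes 0; next at j=1:; next res becomes 0; next val becomes 1; next at j=2:; next val becomes 1; next cur becomes 0; next final value -1. Both give -1.
Every one of the 24 inputs gives matching results.
verdict: equivalent


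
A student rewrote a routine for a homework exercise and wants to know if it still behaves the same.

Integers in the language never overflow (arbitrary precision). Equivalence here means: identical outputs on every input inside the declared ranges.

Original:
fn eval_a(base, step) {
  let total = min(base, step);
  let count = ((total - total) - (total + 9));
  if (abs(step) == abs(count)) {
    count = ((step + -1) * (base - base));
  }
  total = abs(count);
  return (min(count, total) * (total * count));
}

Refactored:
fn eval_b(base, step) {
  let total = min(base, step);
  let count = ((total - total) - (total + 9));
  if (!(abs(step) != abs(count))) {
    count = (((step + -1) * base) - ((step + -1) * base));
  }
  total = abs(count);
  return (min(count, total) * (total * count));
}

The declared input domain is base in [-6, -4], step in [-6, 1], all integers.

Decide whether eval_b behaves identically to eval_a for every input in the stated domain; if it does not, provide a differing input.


Comparing the listings, the differences include: arithmetic usage differs; and comparison usage differs; and constant usage differs; and boolean connective usage differs.
Tracing base=-6, step=-1: eval_a: total=-6, then count=-3, then (abs(step) == abs(count)) is false, then total=3, then returns 27 | eval_b: total=-6, then count=-3, then (!(abs(step) != abs(count))) is false, then total=3, then returns 27 — matching result 27.
Checked all 24 inputs in the declared domain: the outputs agree on every one.
verdict: equivalent


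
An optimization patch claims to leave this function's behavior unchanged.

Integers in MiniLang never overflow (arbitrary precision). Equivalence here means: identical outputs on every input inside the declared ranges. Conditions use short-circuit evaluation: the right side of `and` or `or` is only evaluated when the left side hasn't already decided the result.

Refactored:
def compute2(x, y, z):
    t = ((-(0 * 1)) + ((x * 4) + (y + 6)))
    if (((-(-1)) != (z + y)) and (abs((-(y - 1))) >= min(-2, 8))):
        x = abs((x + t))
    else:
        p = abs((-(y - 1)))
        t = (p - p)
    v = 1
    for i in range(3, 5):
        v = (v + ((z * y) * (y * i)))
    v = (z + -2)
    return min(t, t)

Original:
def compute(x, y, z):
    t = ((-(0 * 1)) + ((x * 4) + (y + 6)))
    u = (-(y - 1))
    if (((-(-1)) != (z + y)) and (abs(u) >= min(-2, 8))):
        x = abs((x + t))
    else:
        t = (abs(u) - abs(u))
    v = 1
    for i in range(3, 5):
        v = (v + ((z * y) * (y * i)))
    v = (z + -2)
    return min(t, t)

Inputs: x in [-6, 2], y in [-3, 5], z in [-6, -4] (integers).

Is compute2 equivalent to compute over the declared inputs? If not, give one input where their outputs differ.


Equivalent — the differences include constant usage differs, and arithmetic usage differs, and min/max/abs usage differs, and local variable names differ, yet no declared input distinguishes the two.
As a probe, take x=-3, y=3, z=-5: compute runs t=-3, then u=-2, then (((-(-1)) != (z + y)) and (abs(u) >= min(-2, 8))) is true, then x=6, then v=1, then (i=3), then v=-134, then (i=4), then v=-314, then v=-7, then returns -3; compute2 runs t=-3, then (((-(-1)) != (z + y)) and (abs((-(y - 1))) >= min(-2, 8))) is true, then x=6, then v=1, then (i=3), then v=-134, then (i=4), then v=-314, then v=-7, then returns -3; both end at -3.
Checked all 243 inputs in the declared domain: the outputs agree on every one.
verdict: equivalent


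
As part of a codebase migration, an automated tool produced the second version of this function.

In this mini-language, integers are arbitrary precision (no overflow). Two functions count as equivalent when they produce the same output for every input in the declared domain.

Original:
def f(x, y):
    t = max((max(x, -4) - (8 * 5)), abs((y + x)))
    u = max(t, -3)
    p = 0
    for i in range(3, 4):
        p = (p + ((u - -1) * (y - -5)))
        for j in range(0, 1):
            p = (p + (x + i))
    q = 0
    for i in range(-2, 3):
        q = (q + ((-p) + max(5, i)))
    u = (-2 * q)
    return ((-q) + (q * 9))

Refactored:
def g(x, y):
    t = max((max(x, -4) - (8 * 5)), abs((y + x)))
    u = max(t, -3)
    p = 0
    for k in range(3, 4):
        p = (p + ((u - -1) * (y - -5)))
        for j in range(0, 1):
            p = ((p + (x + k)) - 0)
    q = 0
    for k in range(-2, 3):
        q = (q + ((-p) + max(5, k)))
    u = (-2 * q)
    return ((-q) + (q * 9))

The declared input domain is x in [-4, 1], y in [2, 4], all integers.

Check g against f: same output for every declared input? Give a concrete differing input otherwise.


The two versions differ — the changes include arithmetic usage differs, plus constant usage differs, plus local variable names differ.
Spot check at x=-2, y=4 — f: t := 2 | u := 2 | p := 0 | iter i=3: | p := 27 | iter j=0: | p := 28 | q := 0 | iter i=-2: | q := -23 | iter i=-1: | q := -46 | iter i=0: | q := -69 | iter i=1: | q := -92 | iter i=2: | q := -115 | u := 230 | result -920. g: t := 2 | u := 2 | p := 0 | iter k=3: | p := 27 | iter j=0: | p := 28 | q := 0 | iter k=-2: | q := -23 | iter k=-1: | q := -46 | iter k=0: | q := -69 | iter k=1: | q := -92 | iter k=2: | q := -115 | u := 230 | result -920. Both give -920.
Sweeping the whole domain (18 inputs) finds no disagreement.
verdict: equivalent


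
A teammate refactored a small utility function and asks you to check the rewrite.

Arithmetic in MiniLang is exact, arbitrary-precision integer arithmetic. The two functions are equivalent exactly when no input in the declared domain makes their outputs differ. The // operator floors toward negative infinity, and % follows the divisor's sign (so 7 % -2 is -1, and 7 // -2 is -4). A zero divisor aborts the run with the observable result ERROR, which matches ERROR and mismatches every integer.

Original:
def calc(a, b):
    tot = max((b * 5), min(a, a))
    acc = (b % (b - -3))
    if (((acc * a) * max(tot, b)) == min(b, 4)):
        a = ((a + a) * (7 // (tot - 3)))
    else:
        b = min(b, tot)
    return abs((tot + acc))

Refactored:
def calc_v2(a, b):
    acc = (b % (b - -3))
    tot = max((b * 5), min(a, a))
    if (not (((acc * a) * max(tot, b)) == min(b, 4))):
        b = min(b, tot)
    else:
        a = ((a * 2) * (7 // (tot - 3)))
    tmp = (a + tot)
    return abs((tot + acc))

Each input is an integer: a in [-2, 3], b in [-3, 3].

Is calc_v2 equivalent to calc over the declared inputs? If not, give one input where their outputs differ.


Equivalent — the differences include local variable names differ; also arithmetic usage differs; also constant usage differs; also statement counts differ; also boolean connective usage differs, yet no declared input distinguishes the two.
One worked example (a=2, b=-3) — calc: tot := 2 | divide-by-zero, output ERROR; calc_v2: divide-by-zero, output ERROR; agreement on ERROR.
Checked all 42 inputs in the declared domain: the outputs agree on every one.
verdict: equivalent


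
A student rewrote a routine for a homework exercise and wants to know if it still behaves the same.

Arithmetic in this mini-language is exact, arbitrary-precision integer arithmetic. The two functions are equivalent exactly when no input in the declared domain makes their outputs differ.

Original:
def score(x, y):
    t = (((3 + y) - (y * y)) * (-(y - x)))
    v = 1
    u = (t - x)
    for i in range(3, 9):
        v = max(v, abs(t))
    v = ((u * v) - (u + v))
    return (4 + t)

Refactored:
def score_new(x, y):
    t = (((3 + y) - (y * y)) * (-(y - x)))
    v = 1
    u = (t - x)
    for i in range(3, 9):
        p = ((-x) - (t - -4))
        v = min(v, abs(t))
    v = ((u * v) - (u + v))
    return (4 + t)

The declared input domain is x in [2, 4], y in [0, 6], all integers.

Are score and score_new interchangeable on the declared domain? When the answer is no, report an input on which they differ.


Equivalent. The edit looks behavioral (`max(v, abs(t))` became `min(v, abs(t))`), but over these ranges it never changes the outcome.
An exhaustive pass over the 21 declared inputs shows identical outputs.
As a probe, take x=4, y=1: score runs t = 9; v = 1; u = 5; [i=3]; v = 9; [i=4]; v = 9; [i=5]; v = 9; [i=6]; v = 9; [i=7]; v = 9; [i=8]; v = 9; v = 31; return 13; score_new runs t = 9; v = 1; u = 5; [i=3]; p = -17; v = 1; [i=4]; p = -17; v = 1; [i=5]; p = -17; v = 1; [i=6]; p = -17; v = 1; [i=7]; p = -17; v = 1; [i=8]; p = -17; v = 1; v = -1; return 13; both end at 13.
verdict: equivalent


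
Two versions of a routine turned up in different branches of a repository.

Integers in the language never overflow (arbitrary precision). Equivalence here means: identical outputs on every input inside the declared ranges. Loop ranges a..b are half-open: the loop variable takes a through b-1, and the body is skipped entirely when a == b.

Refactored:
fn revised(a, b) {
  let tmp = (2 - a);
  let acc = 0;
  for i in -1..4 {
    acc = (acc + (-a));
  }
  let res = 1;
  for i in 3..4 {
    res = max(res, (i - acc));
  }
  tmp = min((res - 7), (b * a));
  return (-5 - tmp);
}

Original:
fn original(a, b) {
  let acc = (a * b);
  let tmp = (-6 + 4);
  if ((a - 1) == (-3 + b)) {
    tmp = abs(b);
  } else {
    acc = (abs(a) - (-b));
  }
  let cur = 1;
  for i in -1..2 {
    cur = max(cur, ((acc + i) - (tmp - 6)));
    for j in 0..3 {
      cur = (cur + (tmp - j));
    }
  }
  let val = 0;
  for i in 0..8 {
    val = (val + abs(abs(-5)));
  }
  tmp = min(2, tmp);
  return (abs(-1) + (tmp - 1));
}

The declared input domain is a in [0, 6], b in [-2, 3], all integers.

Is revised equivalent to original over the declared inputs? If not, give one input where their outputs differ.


At a=0, b=-2: original gives -2, revised gives -1.
verdict: not equivalent; witness: a=0, b=-2
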